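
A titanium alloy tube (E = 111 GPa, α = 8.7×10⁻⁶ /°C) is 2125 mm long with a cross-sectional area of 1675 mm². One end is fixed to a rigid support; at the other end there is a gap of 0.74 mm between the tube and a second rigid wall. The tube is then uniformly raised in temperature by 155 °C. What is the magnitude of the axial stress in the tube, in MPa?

Free thermal elongation = αΔT L = 8.7×10⁻⁶ × 155 × 2125 = 2.866 mm.
This exceeds the 0.74 mm gap, so the wall pushes back. The portion of expansion that must be recovered elastically is δ_free − gap = 2.866 − 0.74 = 2.126 mm.
Compatibility: PL/(AE) = 2.126 mm, so σ = P/A = E × (2.126/2125) = 111 MPa.

σ ≈ 111 MPa (compressive)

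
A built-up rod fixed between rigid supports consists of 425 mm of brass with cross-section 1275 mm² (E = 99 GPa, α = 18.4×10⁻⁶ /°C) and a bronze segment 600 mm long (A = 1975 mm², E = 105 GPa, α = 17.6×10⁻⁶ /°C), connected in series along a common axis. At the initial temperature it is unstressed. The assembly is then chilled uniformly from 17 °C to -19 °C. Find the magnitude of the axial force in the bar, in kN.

Free thermal contraction of the whole bar: Σ αᵢΔT Lᵢ = 18.4×10⁻⁶×36×425 + 17.6×10⁻⁶×36×600 = 0.6617 mm.
The walls prevent any net length change, so an axial force P (same in every segment) develops. Compatibility: P · Σ Lᵢ/(AᵢEᵢ) = δ_free.
The series flexibility is Σ Lᵢ/(AᵢEᵢ) = 425/(1275×99×10³) + 600/(1975×105×10³) = 6.26×10⁻⁶ mm/N.
So P = 0.6617 / 6.26×10⁻⁶ = 105.7 kN, tensile.

P ≈ 106 kN (tensile)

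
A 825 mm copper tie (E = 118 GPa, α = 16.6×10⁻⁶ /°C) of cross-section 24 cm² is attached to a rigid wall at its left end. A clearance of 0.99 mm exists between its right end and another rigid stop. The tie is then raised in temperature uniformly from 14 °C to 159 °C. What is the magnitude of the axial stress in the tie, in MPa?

Free thermal elongation = αΔT L = 16.6×10⁻⁶ × 145 × 825 = 1.986 mm.
After closing the 0.99 mm clearance, 1.986 − 0.99 = 0.9958 mm of expansion remains to be suppressed by the wall.
So σ = E(δ_free − g)/L = 118×10³ × 0.9958/825 = 142.4 MPa.

σ ≈ 142 MPa (compressive)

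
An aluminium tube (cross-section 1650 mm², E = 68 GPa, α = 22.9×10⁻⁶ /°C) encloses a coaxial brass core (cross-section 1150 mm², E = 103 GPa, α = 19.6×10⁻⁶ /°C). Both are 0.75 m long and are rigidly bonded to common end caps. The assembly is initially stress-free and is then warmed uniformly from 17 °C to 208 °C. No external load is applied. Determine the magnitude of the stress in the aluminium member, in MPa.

The aluminium has the larger α, so on heating it would change length more than the brass if both were free. The rigid plates force a common final length, so the aluminium is put into compression and the brass into tension, with equal and opposite forces P (no external load).
Setting the final lengths equal and cancelling L: (α₁ − α₂)ΔT = P/(A₁E₁) + P/(A₂E₂).
|α₁ − α₂|·ΔT = 3.3×10⁻⁶ × 191 = 0.0006303.
1/(A₁E₁) + 1/(A₂E₂) = 1/(1650×68×10³) + 1/(1150×103×10³) = 1.736×10⁻⁸ N⁻¹.
P = 0.0006303 / 1.736×10⁻⁸ = 36320 N = 36.32 kN.
σ_{aluminium} = P/A₁ = 36320/1650 = 22.01 MPa, compressive.

σ ≈ 22 MPa (compressive)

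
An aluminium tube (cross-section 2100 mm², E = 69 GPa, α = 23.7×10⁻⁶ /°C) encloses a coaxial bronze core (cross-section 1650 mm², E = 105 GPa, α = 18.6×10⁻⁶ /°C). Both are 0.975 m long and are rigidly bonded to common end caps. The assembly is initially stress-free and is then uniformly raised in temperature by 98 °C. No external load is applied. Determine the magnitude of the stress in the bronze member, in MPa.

Both members must finish at the same length. With the larger α, the aluminium tends to over-expand; the plates restrain it, putting the aluminium in compression and the bronze in tension. With no external load the two internal forces are equal and opposite, magnitude P.
Setting the final lengths equal and cancelling L: (α₁ − α₂)ΔT = P/(A₁E₁) + P/(A₂E₂).
|α₁ − α₂|·ΔT = 5.1×10⁻⁶ × 98 = 0.0004998.
1/(A₁E₁) + 1/(A₂E₂) = 1/(2100×69×10³) + 1/(1650×105×10³) = 1.267×10⁻⁸ N⁻¹.
P = 0.0004998 / 1.267×10⁻⁸ = 39440 N = 39.44 kN.
σ_{bronze} = P/A₂ = 39440/1650 = 23.9 MPa, tensile.

σ ≈ 23.9 MPa (tensile)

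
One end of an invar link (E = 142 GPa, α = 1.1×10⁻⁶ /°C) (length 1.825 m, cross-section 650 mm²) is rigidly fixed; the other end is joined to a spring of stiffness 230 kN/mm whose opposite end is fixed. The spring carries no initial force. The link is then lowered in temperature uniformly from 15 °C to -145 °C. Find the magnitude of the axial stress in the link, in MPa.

σ ≈ 20.5 MPa (tensile)

The unrestrained thermal change is αΔT L = 1.1×10⁻⁶ × 160 × 1825 = 0.3212 mm.
Let P be the tensile force in the spring. The link extends elastically by PL/(AE) and the spring stretches by P/k; together these equal δ_free.
P [ L/(AE) + 1/k ] = δ_free → P [ 1825/(650×142×10³) + 1/(230×10³) ] = 0.3212.
P = 0.3212 / 2.412×10⁻⁵ = 13320 N.
σ = P/A = 13320/650 = 20.49 MPa.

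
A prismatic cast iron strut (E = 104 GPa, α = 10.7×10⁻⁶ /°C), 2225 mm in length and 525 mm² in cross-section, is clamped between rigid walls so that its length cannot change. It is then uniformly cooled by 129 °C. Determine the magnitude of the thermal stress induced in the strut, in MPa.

σ ≈ 144 MPa (tensile)

With length fixed, the mechanical strain must cancel the thermal strain αΔT = 10.7×10⁻⁶ × 129 = 1380.3×10⁻⁶.
The stress required to suppress this strain is σ = Eε = 104×10³ × 1380.3×10⁻⁶ = 143.6 MPa, tensile since the strut is trying to contract.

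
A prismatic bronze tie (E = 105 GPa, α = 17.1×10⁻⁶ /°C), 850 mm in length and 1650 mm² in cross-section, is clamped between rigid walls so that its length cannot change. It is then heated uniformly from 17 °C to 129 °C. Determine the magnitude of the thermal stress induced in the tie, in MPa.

The supports are rigid, so the total axial strain is zero. The restrained thermal strain is ε = αΔT = 17.1×10⁻⁶ × 112 = 1915.2×10⁻⁶.
Hence σ = E·αΔT = 105×10³ × 1915.2×10⁻⁶ = 201.1 MPa, compressive.

σ ≈ 201 MPa (compressive)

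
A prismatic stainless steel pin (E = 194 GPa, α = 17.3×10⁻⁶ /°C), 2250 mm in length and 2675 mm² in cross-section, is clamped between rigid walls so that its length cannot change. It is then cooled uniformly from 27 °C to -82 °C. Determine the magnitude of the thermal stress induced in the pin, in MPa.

σ ≈ 366 MPa (tensile)

Because both ends are immovable the net strain is zero, and the suppressed thermal strain is αΔT = 17.3×10⁻⁶ × 109 = 1885.7×10⁻⁶.
Hence σ = E·αΔT = 194×10³ × 1885.7×10⁻⁶ = 365.8 MPa, tensile.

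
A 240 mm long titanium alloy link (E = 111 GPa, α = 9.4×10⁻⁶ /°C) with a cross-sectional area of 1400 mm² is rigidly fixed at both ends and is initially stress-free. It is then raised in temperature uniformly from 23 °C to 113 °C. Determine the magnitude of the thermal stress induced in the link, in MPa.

σ ≈ 93.9 MPa (compressive)

With length fixed, the mechanical strain must cancel the thermal strain αΔT = 9.4×10⁻⁶ × 90 = 846×10⁻⁶.
Hence σ = E·αΔT = 111×10³ × 846×10⁻⁶ = 93.91 MPa, compressive.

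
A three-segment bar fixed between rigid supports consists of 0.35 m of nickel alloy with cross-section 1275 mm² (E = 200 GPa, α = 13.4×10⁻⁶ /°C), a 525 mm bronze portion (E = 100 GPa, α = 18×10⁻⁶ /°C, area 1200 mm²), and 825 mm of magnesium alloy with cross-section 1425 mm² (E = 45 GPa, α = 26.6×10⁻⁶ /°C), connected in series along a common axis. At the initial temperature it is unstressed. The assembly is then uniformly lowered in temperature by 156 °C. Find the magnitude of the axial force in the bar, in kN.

Free thermal contraction of the whole bar: Σ αᵢΔT Lᵢ = 13.4×10⁻⁶×156×350 + 18×10⁻⁶×156×525 + 26.6×10⁻⁶×156×825 = 5.629 mm.
The walls prevent any net length change, so an axial force P (same in every segment) develops. Compatibility: P · Σ Lᵢ/(AᵢEᵢ) = δ_free.
Σ Lᵢ/(AᵢEᵢ) = 350/(1275×200×10³) + 525/(1200×100×10³) + 825/(1425×45×10³) = 1.861×10⁻⁵ mm/N.
Hence P = δ_free / Σ(L/AE) = 5.629/1.861×10⁻⁵ = 302.4 kN (tensile).

P ≈ 302 kN (tensile)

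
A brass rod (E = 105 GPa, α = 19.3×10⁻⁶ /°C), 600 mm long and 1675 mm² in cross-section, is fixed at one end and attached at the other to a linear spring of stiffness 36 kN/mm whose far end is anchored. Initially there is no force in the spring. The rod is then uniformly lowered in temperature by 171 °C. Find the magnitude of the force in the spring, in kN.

If the spring were absent the rod would shorten by αΔT L = 19.3×10⁻⁶ × 171 × 600 = 1.98 mm.
Let P be the tensile force in the spring. The rod extends elastically by PL/(AE) and the spring stretches by P/k; together these equal δ_free.
So P = δ_free / [L/(AE) + 1/k] = 1.98 / [ 600/(1675×105×10³) + 1/(36×10³) ].
P = 1.98 / 3.119×10⁻⁵ = 63490 N.

P ≈ 63.5 kN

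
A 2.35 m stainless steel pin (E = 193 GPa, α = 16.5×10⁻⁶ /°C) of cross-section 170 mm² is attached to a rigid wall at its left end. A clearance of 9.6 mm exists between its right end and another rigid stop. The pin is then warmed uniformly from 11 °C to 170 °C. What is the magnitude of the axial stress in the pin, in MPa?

If the wall were absent the pin would grow by αΔT L = 16.5×10⁻⁶ × 159 × 2350 = 6.165 mm.
This is smaller than the 9.6 mm clearance, so the pin expands freely without reaching the stop — the stress is zero.

σ ≈ 0 MPa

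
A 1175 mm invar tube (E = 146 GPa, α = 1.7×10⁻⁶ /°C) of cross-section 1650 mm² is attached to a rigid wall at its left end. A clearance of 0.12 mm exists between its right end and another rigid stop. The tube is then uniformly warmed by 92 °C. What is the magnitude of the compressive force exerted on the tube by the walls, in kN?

P ≈ 13.1 kN

If the wall were absent the tube would grow by αΔT L = 1.7×10⁻⁶ × 92 × 1175 = 0.1838 mm.
After closing the 0.12 mm clearance, 0.1838 − 0.12 = 0.06377 mm of expansion remains to be suppressed by the wall.
That suppressed elongation corresponds to σ = E·Δ/L = 146×10³ × 0.06377/1175 = 7.924 MPa.
Force on the wall = σA = 7.924 × 1650 mm² = 13.07 kN.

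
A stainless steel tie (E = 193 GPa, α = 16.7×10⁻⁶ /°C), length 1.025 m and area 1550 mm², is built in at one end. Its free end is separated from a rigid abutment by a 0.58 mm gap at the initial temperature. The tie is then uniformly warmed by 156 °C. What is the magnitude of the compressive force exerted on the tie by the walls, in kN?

If the wall were absent the tie would grow by αΔT L = 16.7×10⁻⁶ × 156 × 1025 = 2.67 mm.
This exceeds the 0.58 mm gap, so the wall pushes back. The portion of expansion that must be recovered elastically is δ_free − gap = 2.67 − 0.58 = 2.09 mm.
That suppressed elongation corresponds to σ = E·Δ/L = 193×10³ × 2.09/1025 = 393.6 MPa.
P = σA = 393.6 × 1550 = 610.1 kN.

P ≈ 610 kN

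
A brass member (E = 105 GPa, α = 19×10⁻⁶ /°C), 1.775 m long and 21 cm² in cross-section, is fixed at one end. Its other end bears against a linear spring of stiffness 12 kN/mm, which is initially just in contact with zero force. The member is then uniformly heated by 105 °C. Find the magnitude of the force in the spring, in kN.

Free thermal expansion: δ_free = αΔT L = 19×10⁻⁶ × 105 × 1775 = 3.541 mm.
Let P be the compressive force at the spring. The member shortens elastically by PL/(AE) and the spring compresses by P/k; together these equal δ_free.
So P = δ_free / [L/(AE) + 1/k] = 3.541 / [ 1775/(2100×105×10³) + 1/(12×10³) ].
P = 3.541 / 9.138×10⁻⁵ = 38750 N.

P ≈ 38.8 kN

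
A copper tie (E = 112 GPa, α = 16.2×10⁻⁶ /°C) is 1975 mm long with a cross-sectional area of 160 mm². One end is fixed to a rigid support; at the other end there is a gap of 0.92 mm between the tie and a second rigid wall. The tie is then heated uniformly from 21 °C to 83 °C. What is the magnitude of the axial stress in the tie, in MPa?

σ ≈ 60.3 MPa (compressive)

If the wall were absent the tie would grow by αΔT L = 16.2×10⁻⁶ × 62 × 1975 = 1.984 mm.
After closing the 0.92 mm clearance, 1.984 − 0.92 = 1.064 mm of expansion remains to be suppressed by the wall.
Compatibility: PL/(AE) = 1.064 mm, so σ = P/A = E × (1.064/1975) = 60.32 MPa.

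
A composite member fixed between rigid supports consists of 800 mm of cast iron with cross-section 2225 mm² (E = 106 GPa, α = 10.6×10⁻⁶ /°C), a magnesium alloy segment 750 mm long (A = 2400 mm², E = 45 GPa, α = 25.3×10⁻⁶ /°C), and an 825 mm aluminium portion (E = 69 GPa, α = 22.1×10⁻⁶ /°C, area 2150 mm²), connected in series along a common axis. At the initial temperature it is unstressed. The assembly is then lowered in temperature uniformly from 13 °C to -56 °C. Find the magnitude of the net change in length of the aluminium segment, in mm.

If the supports were absent, the total length change would be Σ αᵢΔT Lᵢ = 10.6×10⁻⁶×69×800 + 25.3×10⁻⁶×69×750 + 22.1×10⁻⁶×69×825 = 3.152 mm.
The rigid supports impose zero overall length change; the single axial force P common to all segments must satisfy P Σ Lᵢ/(AᵢEᵢ) = δ_free.
The series flexibility is Σ Lᵢ/(AᵢEᵢ) = 800/(2225×106×10³) + 750/(2400×45×10³) + 825/(2150×69×10³) = 1.59×10⁻⁵ mm/N.
P = 3.152 / 1.59×10⁻⁵ = 198300 N = 198.3 kN, tensile.
For the aluminium segment, free thermal change = 22.1×10⁻⁶×69×825 = 1.258 mm and elastic change from P = 198300×825/(2150×69×10³) = 1.103 mm; these oppose, so the net change is 0.155 mm (segment shortens).

|ΔL| ≈ 0.155 mm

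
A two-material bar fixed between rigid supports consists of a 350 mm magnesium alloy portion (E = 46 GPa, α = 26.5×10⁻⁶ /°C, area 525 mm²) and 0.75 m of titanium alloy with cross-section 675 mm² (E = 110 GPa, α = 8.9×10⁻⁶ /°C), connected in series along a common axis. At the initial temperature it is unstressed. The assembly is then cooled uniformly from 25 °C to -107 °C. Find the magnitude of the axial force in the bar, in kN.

With the walls removed the bar would change length by δ_free = Σ αᵢΔT Lᵢ = 26.5×10⁻⁶×132×350 + 8.9×10⁻⁶×132×750 = 2.105 mm.
Since the ends are fixed, an axial force P builds up, equal in every segment, with P · Σ Lᵢ/(AᵢEᵢ) = δ_free.
Σ Lᵢ/(AᵢEᵢ) = 350/(525×46×10³) + 750/(675×110×10³) = 2.459×10⁻⁵ mm/N.
Hence P = δ_free / Σ(L/AE) = 2.105/2.459×10⁻⁵ = 85.61 kN (tensile).

P ≈ 85.6 kN (tensile)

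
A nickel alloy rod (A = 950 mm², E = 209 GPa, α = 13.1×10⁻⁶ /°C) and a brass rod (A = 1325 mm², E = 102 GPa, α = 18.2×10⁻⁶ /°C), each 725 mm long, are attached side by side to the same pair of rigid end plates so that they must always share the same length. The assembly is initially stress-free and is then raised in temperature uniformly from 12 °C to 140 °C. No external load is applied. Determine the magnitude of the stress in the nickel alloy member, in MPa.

The brass has the larger α, so on heating it would change length more than the nickel alloy if both were free. The rigid plates force a common final length, so the brass is put into compression and the nickel alloy into tension, with equal and opposite forces P (no external load).
Compatibility of the two members (thermal + elastic change equal): (α₁ − α₂)ΔT = P·[1/(A₁E₁) + 1/(A₂E₂)].
|α₁ − α₂|·ΔT = 5.1×10⁻⁶ × 128 = 0.0006528.
1/(A₁E₁) + 1/(A₂E₂) = 1/(950×209×10³) + 1/(1325×102×10³) = 1.244×10⁻⁸ N⁻¹.
So P = 0.0006528 / 1.244×10⁻⁸ = 52.49 kN.
σ_{nickel alloy} = P/A₁ = 52490/950 = 55.26 MPa, tensile.

σ ≈ 55.3 MPa (tensile)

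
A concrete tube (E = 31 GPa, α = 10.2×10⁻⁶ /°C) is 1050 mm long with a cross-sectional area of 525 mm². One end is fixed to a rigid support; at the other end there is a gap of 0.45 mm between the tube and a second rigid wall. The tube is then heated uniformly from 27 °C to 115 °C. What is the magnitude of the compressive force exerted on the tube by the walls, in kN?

P ≈ 7.63 kN

If the wall were absent the tube would grow by αΔT L = 10.2×10⁻⁶ × 88 × 1050 = 0.9425 mm.
This exceeds the 0.45 mm gap, so the wall pushes back. The portion of expansion that must be recovered elastically is δ_free − gap = 0.9425 − 0.45 = 0.4925 mm.
Compatibility: PL/(AE) = 0.4925 mm, so σ = P/A = E × (0.4925/1050) = 14.54 MPa.
Force on the wall = σA = 14.54 × 525 mm² = 7.633 kN.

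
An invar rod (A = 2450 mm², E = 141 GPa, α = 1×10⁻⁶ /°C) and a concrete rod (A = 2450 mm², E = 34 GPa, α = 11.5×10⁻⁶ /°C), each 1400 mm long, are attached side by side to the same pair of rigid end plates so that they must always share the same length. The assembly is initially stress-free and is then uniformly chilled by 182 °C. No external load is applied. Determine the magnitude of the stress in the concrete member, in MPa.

The concrete has the larger α, so on cooling it would change length more than the invar if both were free. The rigid plates force a common final length, so the concrete is put into tension and the invar into compression, with equal and opposite forces P (no external load).
Setting the final lengths equal and cancelling L: (α₁ − α₂)ΔT = P/(A₁E₁) + P/(A₂E₂).
|α₁ − α₂|·ΔT = 10.5×10⁻⁶ × 182 = 0.001911.
1/(A₁E₁) + 1/(A₂E₂) = 1/(2450×141×10³) + 1/(2450×34×10³) = 1.49×10⁻⁸ N⁻¹.
So P = 0.001911 / 1.49×10⁻⁸ = 128.3 kN.
σ_{concrete} = P/A₂ = 128300/2450 = 52.35 MPa, tensile.

σ ≈ 52.4 MPa (tensile)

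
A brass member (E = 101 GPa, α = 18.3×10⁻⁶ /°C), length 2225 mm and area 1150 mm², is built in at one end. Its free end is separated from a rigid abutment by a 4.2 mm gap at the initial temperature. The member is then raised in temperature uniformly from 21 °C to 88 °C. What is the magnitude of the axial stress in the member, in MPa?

σ ≈ 0 MPa

Free thermal elongation = αΔT L = 18.3×10⁻⁶ × 67 × 2225 = 2.728 mm.
Since δ_free = 2.73 mm is less than the 4.2 mm gap, the member never touches the wall. No axial force develops.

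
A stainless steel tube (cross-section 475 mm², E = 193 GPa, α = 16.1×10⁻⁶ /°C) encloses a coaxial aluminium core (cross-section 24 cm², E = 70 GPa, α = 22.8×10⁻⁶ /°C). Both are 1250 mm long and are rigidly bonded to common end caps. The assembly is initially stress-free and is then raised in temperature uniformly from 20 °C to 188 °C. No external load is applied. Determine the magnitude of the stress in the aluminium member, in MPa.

σ ≈ 27.8 MPa (compressive)

Both members must finish at the same length. With the larger α, the aluminium tends to over-expand; the plates restrain it, putting the aluminium in compression and the stainless steel in tension. With no external load the two internal forces are equal and opposite, magnitude P.
Setting the final lengths equal and cancelling L: (α₁ − α₂)ΔT = P/(A₁E₁) + P/(A₂E₂).
|α₁ − α₂|·ΔT = 6.7×10⁻⁶ × 168 = 0.001126.
1/(A₁E₁) + 1/(A₂E₂) = 1/(475×193×10³) + 1/(2400×70×10³) = 1.686×10⁻⁸ N⁻¹.
So P = 0.001126 / 1.686×10⁻⁸ = 66.76 kN.
σ_{aluminium} = P/A₂ = 66760/2400 = 27.82 MPa, compressive.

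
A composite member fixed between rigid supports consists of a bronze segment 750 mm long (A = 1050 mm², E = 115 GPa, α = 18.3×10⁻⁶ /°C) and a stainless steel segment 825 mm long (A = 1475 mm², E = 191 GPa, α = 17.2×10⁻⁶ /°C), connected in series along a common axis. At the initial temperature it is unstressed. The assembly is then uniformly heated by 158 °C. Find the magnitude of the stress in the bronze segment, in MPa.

σ ≈ 460 MPa (compressive)

With the walls removed the bar would change length by δ_free = Σ αᵢΔT Lᵢ = 18.3×10⁻⁶×158×750 + 17.2×10⁻⁶×158×825 = 4.411 mm.
The rigid supports impose zero overall length change; the single axial force P common to all segments must satisfy P Σ Lᵢ/(AᵢEᵢ) = δ_free.
Σ Lᵢ/(AᵢEᵢ) = 750/(1050×115×10³) + 825/(1475×191×10³) = 9.14×10⁻⁶ mm/N.
Hence P = δ_free / Σ(L/AE) = 4.411/9.14×10⁻⁶ = 482.6 kN (compressive).
σ_{bronze} = P / A = 482600 / 1050 = 459.6 MPa.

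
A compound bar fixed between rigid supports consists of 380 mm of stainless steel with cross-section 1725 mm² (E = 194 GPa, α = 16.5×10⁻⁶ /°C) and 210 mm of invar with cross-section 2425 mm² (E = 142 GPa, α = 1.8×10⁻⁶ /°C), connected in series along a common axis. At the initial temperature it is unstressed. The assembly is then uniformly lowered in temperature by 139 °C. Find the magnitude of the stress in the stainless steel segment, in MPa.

With the walls removed the bar would change length by δ_free = Σ αᵢΔT Lᵢ = 16.5×10⁻⁶×139×380 + 1.8×10⁻⁶×139×210 = 0.9241 mm.
The rigid supports impose zero overall length change; the single axial force P common to all segments must satisfy P Σ Lᵢ/(AᵢEᵢ) = δ_free.
The series flexibility is Σ Lᵢ/(AᵢEᵢ) = 380/(1725×194×10³) + 210/(2425×142×10³) = 1.745×10⁻⁶ mm/N.
So P = 0.9241 / 1.745×10⁻⁶ = 529.4 kN, tensile.
σ_{stainless steel} = P / A = 529400 / 1725 = 306.9 MPa.

σ ≈ 307 MPa (tensile)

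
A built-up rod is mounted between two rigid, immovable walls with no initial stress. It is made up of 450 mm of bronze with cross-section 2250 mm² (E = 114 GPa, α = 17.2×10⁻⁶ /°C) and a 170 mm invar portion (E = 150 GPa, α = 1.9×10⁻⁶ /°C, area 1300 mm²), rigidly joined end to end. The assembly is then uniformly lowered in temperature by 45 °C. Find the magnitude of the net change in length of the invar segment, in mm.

Free thermal contraction of the whole bar: Σ αᵢΔT Lᵢ = 17.2×10⁻⁶×45×450 + 1.9×10⁻⁶×45×170 = 0.3628 mm.
Since the ends are fixed, an axial force P builds up, equal in every segment, with P · Σ Lᵢ/(AᵢEᵢ) = δ_free.
The series flexibility is Σ Lᵢ/(AᵢEᵢ) = 450/(2250×114×10³) + 170/(1300×150×10³) = 2.626×10⁻⁶ mm/N.
P = 0.3628 / 2.626×10⁻⁶ = 138200 N = 138.2 kN, tensile.
For the invar segment, free thermal change = 1.9×10⁻⁶×45×170 = 0.01453 mm and elastic change from P = 138200×170/(1300×150×10³) = 0.1204 mm; these oppose, so the net change is 0.106 mm (segment lengthens).

|ΔL| ≈ 0.106 mm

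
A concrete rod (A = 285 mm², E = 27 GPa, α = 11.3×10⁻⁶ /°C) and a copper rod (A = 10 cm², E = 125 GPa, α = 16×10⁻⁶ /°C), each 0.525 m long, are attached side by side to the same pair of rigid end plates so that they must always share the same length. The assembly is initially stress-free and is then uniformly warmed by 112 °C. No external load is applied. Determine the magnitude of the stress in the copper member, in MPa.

Equilibrium of a rigid end plate with no external load gives equal and opposite internal forces ±P in the two members. Since α_{copper} > α_{concrete}, heating drives the copper into compression and the concrete into tension.
Compatibility of the two members (thermal + elastic change equal): (α₁ − α₂)ΔT = P·[1/(A₁E₁) + 1/(A₂E₂)].
|α₁ − α₂|·ΔT = 4.7×10⁻⁶ × 112 = 0.0005264.
1/(A₁E₁) + 1/(A₂E₂) = 1/(285×27×10³) + 1/(1000×125×10³) = 1.38×10⁻⁷ N⁻¹.
So P = 0.0005264 / 1.38×10⁻⁷ = 3.816 kN.
σ_{copper} = P/A₂ = 3816/1000 = 3.816 MPa, compressive.

σ ≈ 3.82 MPa (compressive)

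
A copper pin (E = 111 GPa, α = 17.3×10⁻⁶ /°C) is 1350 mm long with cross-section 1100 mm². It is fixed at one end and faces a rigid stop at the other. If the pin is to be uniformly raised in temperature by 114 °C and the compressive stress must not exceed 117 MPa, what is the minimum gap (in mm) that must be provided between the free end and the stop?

g ≈ 1.24 mm

With no wall the pin would lengthen by αΔT L = 17.3×10⁻⁶ × 114 × 1350 = 2.662 mm.
A stress of 117 MPa corresponds to the wall pushing the pin back by σL/E = 117×1350/(111×10³) = 1.423 mm.
So the gap has to take up the difference, g_min = δ_free − σL/E = 2.662 − 1.423 = 1.239 mm.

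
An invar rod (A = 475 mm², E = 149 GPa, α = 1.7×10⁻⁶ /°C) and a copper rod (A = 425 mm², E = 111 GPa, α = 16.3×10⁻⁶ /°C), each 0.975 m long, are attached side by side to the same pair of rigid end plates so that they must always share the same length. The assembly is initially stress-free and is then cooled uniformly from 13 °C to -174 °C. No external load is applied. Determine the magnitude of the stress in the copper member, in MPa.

Both members must finish at the same length. With the larger α, the copper tends to over-contract; the plates restrain it, putting the copper in tension and the invar in compression. With no external load the two internal forces are equal and opposite, magnitude P.
Compatibility of the two members (thermal + elastic change equal): (α₁ − α₂)ΔT = P·[1/(A₁E₁) + 1/(A₂E₂)].
|α₁ − α₂|·ΔT = 14.6×10⁻⁶ × 187 = 0.00273.
1/(A₁E₁) + 1/(A₂E₂) = 1/(475×149×10³) + 1/(425×111×10³) = 3.533×10⁻⁸ N⁻¹.
So P = 0.00273 / 3.533×10⁻⁸ = 77.28 kN.
σ_{copper} = P/A₂ = 77280/425 = 181.8 MPa, tensile.

σ ≈ 182 MPa (tensile)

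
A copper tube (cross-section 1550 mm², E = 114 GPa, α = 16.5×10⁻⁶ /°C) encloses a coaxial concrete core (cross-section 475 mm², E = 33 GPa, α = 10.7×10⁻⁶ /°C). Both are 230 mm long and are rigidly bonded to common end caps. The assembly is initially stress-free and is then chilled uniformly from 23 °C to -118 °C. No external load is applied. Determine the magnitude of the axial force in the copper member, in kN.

P ≈ 11.8 kN (tensile in the copper)

Both members must finish at the same length. With the larger α, the copper tends to over-contract; the plates restrain it, putting the copper in tension and the concrete in compression. With no external load the two internal forces are equal and opposite, magnitude P.
Equating the net (thermal + elastic) strains gives |α₁ − α₂|·ΔT = P·[1/(A₁E₁) + 1/(A₂E₂)].
|α₁ − α₂|·ΔT = 5.8×10⁻⁶ × 141 = 0.0008178.
1/(A₁E₁) + 1/(A₂E₂) = 1/(1550×114×10³) + 1/(475×33×10³) = 6.946×10⁻⁸ N⁻¹.
So P = 0.0008178 / 6.946×10⁻⁸ = 11.77 kN.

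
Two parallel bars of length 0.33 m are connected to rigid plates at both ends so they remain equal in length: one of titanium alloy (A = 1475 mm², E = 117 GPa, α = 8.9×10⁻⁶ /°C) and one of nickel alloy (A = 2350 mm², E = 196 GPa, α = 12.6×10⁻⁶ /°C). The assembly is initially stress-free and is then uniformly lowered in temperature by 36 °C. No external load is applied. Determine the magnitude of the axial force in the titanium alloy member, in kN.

P ≈ 16.7 kN (compressive in the titanium alloy)

Equilibrium of a rigid end plate with no external load gives equal and opposite internal forces ±P in the two members. Since α_{nickel alloy} > α_{titanium alloy}, cooling drives the nickel alloy into tension and the titanium alloy into compression.
Setting the final lengths equal and cancelling L: (α₁ − α₂)ΔT = P/(A₁E₁) + P/(A₂E₂).
|α₁ − α₂|·ΔT = 3.7×10⁻⁶ × 36 = 0.0001332.
1/(A₁E₁) + 1/(A₂E₂) = 1/(1475×117×10³) + 1/(2350×196×10³) = 7.966×10⁻⁹ N⁻¹.
P = 0.0001332 / 7.966×10⁻⁹ = 16720 N = 16.72 kN.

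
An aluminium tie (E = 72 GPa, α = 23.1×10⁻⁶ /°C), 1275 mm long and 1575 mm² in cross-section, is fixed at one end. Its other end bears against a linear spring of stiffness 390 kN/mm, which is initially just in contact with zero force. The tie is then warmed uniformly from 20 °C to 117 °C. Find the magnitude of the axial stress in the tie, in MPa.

The unrestrained thermal change is αΔT L = 23.1×10⁻⁶ × 97 × 1275 = 2.857 mm.
With a force P in the spring, the elastic change of the tie is PL/(AE) and that of the spring is P/k; compatibility requires their sum to equal δ_free.
So P = δ_free / [L/(AE) + 1/k] = 2.857 / [ 1275/(1575×72×10³) + 1/(390×10³) ].
P = 2.857 / 1.381×10⁻⁵ = 206900 N.
σ = P/A = 206900/1575 = 131.4 MPa.

σ ≈ 131 MPa (compressive)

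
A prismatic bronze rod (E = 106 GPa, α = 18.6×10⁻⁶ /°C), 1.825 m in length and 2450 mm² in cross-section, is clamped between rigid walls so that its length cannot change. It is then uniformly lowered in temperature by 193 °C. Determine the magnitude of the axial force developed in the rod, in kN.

P ≈ 932 kN (tensile)

The ends cannot move, so σ = EαΔT = 106×10³ × 18.6×10⁻⁶ × 193 = 380.5 MPa.
Axial force P = σA = 380.5 × 2450 = 932300 N = 932.3 kN, tensile.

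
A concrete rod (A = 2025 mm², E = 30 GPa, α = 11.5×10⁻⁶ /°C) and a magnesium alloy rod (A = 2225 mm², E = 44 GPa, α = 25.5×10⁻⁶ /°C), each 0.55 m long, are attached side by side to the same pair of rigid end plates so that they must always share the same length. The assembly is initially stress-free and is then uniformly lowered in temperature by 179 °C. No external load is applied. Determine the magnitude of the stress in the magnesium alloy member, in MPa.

σ ≈ 42.2 MPa (tensile)

Both members must finish at the same length. With the larger α, the magnesium alloy tends to over-contract; the plates restrain it, putting the magnesium alloy in tension and the concrete in compression. With no external load the two internal forces are equal and opposite, magnitude P.
Setting the final lengths equal and cancelling L: (α₁ − α₂)ΔT = P/(A₁E₁) + P/(A₂E₂).
|α₁ − α₂|·ΔT = 14×10⁻⁶ × 179 = 0.002506.
1/(A₁E₁) + 1/(A₂E₂) = 1/(2025×30×10³) + 1/(2225×44×10³) = 2.668×10⁻⁸ N⁻¹.
P = 0.002506 / 2.668×10⁻⁸ = 93940 N = 93.94 kN.
σ_{magnesium alloy} = P/A₂ = 93940/2225 = 42.22 MPa, tensile.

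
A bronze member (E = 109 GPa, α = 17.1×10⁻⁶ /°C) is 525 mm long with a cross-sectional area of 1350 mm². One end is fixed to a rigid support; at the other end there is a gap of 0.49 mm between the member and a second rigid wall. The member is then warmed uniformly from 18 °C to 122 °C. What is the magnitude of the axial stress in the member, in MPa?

σ ≈ 92.1 MPa (compressive)

If the wall were absent the member would grow by αΔT L = 17.1×10⁻⁶ × 104 × 525 = 0.9337 mm.
After closing the 0.49 mm clearance, 0.9337 − 0.49 = 0.4437 mm of expansion remains to be suppressed by the wall.
Compatibility: PL/(AE) = 0.4437 mm, so σ = P/A = E × (0.4437/525) = 92.11 MPa.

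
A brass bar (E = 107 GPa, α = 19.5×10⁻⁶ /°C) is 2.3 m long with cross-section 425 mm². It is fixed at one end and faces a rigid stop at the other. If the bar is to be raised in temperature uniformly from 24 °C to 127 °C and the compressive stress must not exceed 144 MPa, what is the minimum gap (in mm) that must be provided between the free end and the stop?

g ≈ 1.52 mm

Free expansion if unrestrained: δ_free = αΔT L = 19.5×10⁻⁶ × 103 × 2300 = 4.62 mm.
A stress of 144 MPa corresponds to the wall pushing the bar back by σL/E = 144×2300/(107×10³) = 3.095 mm.
So the gap has to take up the difference, g_min = δ_free − σL/E = 4.62 − 3.095 = 1.524 mm.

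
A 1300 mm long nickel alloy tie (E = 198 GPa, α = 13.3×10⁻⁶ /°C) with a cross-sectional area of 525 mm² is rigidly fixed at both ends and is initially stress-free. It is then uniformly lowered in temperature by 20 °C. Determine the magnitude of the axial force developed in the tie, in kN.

The ends cannot move, so σ = EαΔT = 198×10³ × 13.3×10⁻⁶ × 20 = 52.67 MPa.
P = AEαΔT = 525 × 198×10³ × 13.3×10⁻⁶ × 20 = 27.65 kN (tensile).

P ≈ 27.7 kN (tensile)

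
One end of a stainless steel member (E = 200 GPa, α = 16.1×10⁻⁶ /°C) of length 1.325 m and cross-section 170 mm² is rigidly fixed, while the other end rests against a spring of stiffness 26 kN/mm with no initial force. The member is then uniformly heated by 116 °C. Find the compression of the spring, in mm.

δ ≈ 1.23 mm

If the spring were absent the member would lengthen by αΔT L = 16.1×10⁻⁶ × 116 × 1325 = 2.475 mm.
Let P be the compressive force at the spring. The member shortens elastically by PL/(AE) and the spring compresses by P/k; together these equal δ_free.
So P = δ_free / [L/(AE) + 1/k] = 2.475 / [ 1325/(170×200×10³) + 1/(26×10³) ].
P = 2.475 / 7.743×10⁻⁵ = 31960 N.
Spring compression = P/k = 31960/(26×10³) = 1.229 mm.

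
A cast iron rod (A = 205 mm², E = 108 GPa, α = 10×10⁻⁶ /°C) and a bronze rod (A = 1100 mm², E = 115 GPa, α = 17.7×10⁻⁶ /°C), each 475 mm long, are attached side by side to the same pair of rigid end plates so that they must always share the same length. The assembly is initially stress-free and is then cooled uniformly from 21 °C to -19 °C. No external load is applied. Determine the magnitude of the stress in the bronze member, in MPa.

The bronze has the larger α, so on cooling it would change length more than the cast iron if both were free. The rigid plates force a common final length, so the bronze is put into tension and the cast iron into compression, with equal and opposite forces P (no external load).
Setting the final lengths equal and cancelling L: (α₁ − α₂)ΔT = P/(A₁E₁) + P/(A₂E₂).
|α₁ − α₂|·ΔT = 7.7×10⁻⁶ × 40 = 0.000308.
1/(A₁E₁) + 1/(A₂E₂) = 1/(205×108×10³) + 1/(1100×115×10³) = 5.307×10⁻⁸ N⁻¹.
P = 0.000308 / 5.307×10⁻⁸ = 5803 N = 5.803 kN.
σ_{bronze} = P/A₂ = 5803/1100 = 5.276 MPa, tensile.

σ ≈ 5.28 MPa (tensile)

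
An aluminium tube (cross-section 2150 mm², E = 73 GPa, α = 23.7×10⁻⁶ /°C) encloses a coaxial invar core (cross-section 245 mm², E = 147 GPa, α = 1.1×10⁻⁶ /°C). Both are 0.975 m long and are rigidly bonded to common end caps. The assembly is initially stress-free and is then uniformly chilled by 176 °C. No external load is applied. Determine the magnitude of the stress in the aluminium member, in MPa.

σ ≈ 54.2 MPa (tensile)

The aluminium has the larger α, so on cooling it would change length more than the invar if both were free. The rigid plates force a common final length, so the aluminium is put into tension and the invar into compression, with equal and opposite forces P (no external load).
Setting the final lengths equal and cancelling L: (α₁ − α₂)ΔT = P/(A₁E₁) + P/(A₂E₂).
|α₁ − α₂|·ΔT = 22.6×10⁻⁶ × 176 = 0.003978.
1/(A₁E₁) + 1/(A₂E₂) = 1/(2150×73×10³) + 1/(245×147×10³) = 3.414×10⁻⁸ N⁻¹.
So P = 0.003978 / 3.414×10⁻⁸ = 116.5 kN.
σ_{aluminium} = P/A₁ = 116500/2150 = 54.19 MPa, tensile.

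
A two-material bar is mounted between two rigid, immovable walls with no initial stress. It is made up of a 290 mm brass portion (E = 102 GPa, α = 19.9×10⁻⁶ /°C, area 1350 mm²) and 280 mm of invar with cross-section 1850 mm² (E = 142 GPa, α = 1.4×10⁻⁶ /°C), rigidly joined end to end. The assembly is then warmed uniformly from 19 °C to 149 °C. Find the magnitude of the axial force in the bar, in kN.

If the supports were absent, the total length change would be Σ αᵢΔT Lᵢ = 19.9×10⁻⁶×130×290 + 1.4×10⁻⁶×130×280 = 0.8012 mm.
Since the ends are fixed, an axial force P builds up, equal in every segment, with P · Σ Lᵢ/(AᵢEᵢ) = δ_free.
The series flexibility is Σ Lᵢ/(AᵢEᵢ) = 290/(1350×102×10³) + 280/(1850×142×10³) = 3.172×10⁻⁶ mm/N.
Hence P = δ_free / Σ(L/AE) = 0.8012/3.172×10⁻⁶ = 252.6 kN (compressive).

P ≈ 253 kN (compressive)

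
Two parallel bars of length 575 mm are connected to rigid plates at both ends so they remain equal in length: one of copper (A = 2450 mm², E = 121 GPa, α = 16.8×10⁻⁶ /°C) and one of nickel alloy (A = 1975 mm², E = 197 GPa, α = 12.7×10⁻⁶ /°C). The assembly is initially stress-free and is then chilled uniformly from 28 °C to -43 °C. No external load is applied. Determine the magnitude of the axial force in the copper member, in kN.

The copper has the larger α, so on cooling it would change length more than the nickel alloy if both were free. The rigid plates force a common final length, so the copper is put into tension and the nickel alloy into compression, with equal and opposite forces P (no external load).
Setting the final lengths equal and cancelling L: (α₁ − α₂)ΔT = P/(A₁E₁) + P/(A₂E₂).
|α₁ − α₂|·ΔT = 4.1×10⁻⁶ × 71 = 0.0002911.
1/(A₁E₁) + 1/(A₂E₂) = 1/(2450×121×10³) + 1/(1975×197×10³) = 5.943×10⁻⁹ N⁻¹.
So P = 0.0002911 / 5.943×10⁻⁹ = 48.98 kN.

P ≈ 49 kN (tensile in the copper)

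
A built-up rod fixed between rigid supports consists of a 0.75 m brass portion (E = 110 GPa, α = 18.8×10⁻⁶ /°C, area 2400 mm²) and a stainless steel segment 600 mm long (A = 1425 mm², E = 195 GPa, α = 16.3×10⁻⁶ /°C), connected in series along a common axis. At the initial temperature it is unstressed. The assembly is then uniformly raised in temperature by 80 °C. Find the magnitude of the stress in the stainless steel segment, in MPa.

With the walls removed the bar would change length by δ_free = Σ αᵢΔT Lᵢ = 18.8×10⁻⁶×80×750 + 16.3×10⁻⁶×80×600 = 1.91 mm.
The walls prevent any net length change, so an axial force P (same in every segment) develops. Compatibility: P · Σ Lᵢ/(AᵢEᵢ) = δ_free.
The series flexibility is Σ Lᵢ/(AᵢEᵢ) = 750/(2400×110×10³) + 600/(1425×195×10³) = 5×10⁻⁶ mm/N.
P = 1.91 / 5×10⁻⁶ = 382100 N = 382.1 kN, compressive.
σ_{stainless steel} = P / A = 382100 / 1425 = 268.1 MPa.

σ ≈ 268 MPa (compressive)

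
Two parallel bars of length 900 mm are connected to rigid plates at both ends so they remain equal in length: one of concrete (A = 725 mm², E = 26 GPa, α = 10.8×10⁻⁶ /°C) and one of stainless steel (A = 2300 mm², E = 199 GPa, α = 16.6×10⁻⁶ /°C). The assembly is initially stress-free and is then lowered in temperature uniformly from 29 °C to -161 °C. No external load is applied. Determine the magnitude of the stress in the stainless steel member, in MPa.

σ ≈ 8.67 MPa (tensile)

The stainless steel has the larger α, so on cooling it would change length more than the concrete if both were free. The rigid plates force a common final length, so the stainless steel is put into tension and the concrete into compression, with equal and opposite forces P (no external load).
Compatibility of the two members (thermal + elastic change equal): (α₁ − α₂)ΔT = P·[1/(A₁E₁) + 1/(A₂E₂)].
|α₁ − α₂|·ΔT = 5.8×10⁻⁶ × 190 = 0.001102.
1/(A₁E₁) + 1/(A₂E₂) = 1/(725×26×10³) + 1/(2300×199×10³) = 5.524×10⁻⁸ N⁻¹.
So P = 0.001102 / 5.524×10⁻⁸ = 19.95 kN.
σ_{stainless steel} = P/A₂ = 19950/2300 = 8.674 MPa, tensile.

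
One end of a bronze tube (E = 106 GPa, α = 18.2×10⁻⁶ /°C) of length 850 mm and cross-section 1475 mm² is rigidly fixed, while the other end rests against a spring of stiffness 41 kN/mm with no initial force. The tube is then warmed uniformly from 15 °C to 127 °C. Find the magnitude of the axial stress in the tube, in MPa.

The unrestrained thermal change is αΔT L = 18.2×10⁻⁶ × 112 × 850 = 1.733 mm.
Let P be the compressive force at the spring. The tube shortens elastically by PL/(AE) and the spring compresses by P/k; together these equal δ_free.
P [ L/(AE) + 1/k ] = δ_free → P [ 850/(1475×106×10³) + 1/(41×10³) ] = 1.733.
P = 1.733 / 2.983×10⁻⁵ = 58090 N.
σ = P/A = 58090/1475 = 39.38 MPa.

σ ≈ 39.4 MPa (compressive)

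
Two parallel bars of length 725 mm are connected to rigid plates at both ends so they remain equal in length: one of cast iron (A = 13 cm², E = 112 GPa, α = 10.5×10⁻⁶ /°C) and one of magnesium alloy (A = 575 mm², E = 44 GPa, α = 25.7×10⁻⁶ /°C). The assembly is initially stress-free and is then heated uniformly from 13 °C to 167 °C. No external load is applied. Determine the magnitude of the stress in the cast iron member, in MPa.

σ ≈ 38.8 MPa (tensile)

Equilibrium of a rigid end plate with no external load gives equal and opposite internal forces ±P in the two members. Since α_{magnesium alloy} > α_{cast iron}, heating drives the magnesium alloy into compression and the cast iron into tension.
Compatibility of the two members (thermal + elastic change equal): (α₁ − α₂)ΔT = P·[1/(A₁E₁) + 1/(A₂E₂)].
|α₁ − α₂|·ΔT = 15.2×10⁻⁶ × 154 = 0.002341.
1/(A₁E₁) + 1/(A₂E₂) = 1/(1300×112×10³) + 1/(575×44×10³) = 4.639×10⁻⁸ N⁻¹.
P = 0.002341 / 4.639×10⁻⁸ = 50450 N = 50.45 kN.
σ_{cast iron} = P/A₁ = 50450/1300 = 38.81 MPa, tensile.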